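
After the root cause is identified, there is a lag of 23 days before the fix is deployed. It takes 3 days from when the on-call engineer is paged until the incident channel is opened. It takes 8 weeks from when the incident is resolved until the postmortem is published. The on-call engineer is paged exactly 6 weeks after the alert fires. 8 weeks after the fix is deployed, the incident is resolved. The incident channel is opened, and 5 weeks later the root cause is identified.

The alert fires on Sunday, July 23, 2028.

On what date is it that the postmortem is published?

Friday, February 23, 2029

The alert fires: Jul 23, 2028.
The on-call engineer is paged: Jul 23, 2028 + 6 weeks = Sep 3, 2028.
The incident channel is opened: Sep 3, 2028 + 3 days = Sep 6, 2028.
The root cause is identified: Sep 6, 2028 + 5 weeks = Oct 11, 2028.
The fix is deployed: Oct 11, 2028 + 23 days = Nov 3, 2028.
The incident is resolved: Nov 3, 2028 + 8 weeks = Dec 29, 2028.
The postmortem is published: Dec 29, 2028 + 8 weeks = Feb 23, 2029.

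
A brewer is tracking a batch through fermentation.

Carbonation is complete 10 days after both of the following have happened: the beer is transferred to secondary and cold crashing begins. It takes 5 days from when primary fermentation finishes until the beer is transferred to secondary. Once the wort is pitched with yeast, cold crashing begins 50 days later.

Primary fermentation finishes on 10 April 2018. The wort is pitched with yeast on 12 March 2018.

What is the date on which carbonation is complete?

Primary fermentation finishes: Apr 10, 2018.
The beer is transferred to secondary: Apr 10, 2018 + 5 days = Apr 15, 2018.
The wort is pitched with yeast: Mar 12, 2018.
Cold crashing begins: Mar 12, 2018 + 50 days = May 1, 2018.
Both prerequisites met — the beer is transferred to secondary (Apr 15, 2018), cold crashing begins (May 1, 2018); the later is May 1, 2018.
Carbonation is complete: May 1, 2018 + 10 days = May 11, 2018.

11 May 2018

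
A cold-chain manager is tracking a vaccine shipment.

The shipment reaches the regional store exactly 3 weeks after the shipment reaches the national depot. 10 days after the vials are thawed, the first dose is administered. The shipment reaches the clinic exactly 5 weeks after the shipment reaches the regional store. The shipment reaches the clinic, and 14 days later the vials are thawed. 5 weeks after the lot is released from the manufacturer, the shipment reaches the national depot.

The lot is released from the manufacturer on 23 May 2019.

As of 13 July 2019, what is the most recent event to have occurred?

The lot is released from the manufacturer: May 23, 2019.
The shipment reaches the national depot: May 23, 2019 + 5 weeks = Jun 27, 2019.
The shipment reaches the regional store: Jun 27, 2019 + 3 weeks = Jul 18, 2019.
The shipment reaches the clinic: Jul 18, 2019 + 5 weeks = Aug 22, 2019.
The vials are thawed: Aug 22, 2019 + 14 days = Sep 5, 2019.
The first dose is administered: Sep 5, 2019 + 10 days = Sep 15, 2019.
Jul 13, 2019 falls between when the shipment reaches the national depot (Jun 27, 2019) and when the shipment reaches the regional store (Jul 18, 2019).

The shipment reaches the national depot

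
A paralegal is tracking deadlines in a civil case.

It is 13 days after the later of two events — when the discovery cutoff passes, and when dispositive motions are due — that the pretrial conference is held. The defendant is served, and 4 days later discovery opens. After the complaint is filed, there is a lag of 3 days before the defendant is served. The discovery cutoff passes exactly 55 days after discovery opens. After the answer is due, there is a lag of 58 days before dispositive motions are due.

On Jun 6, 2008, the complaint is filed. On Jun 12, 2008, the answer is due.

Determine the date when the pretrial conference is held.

The complaint is filed: Jun 6, 2008.
The defendant is served: Jun 6, 2008 + 3 days = Jun 9, 2008.
Discovery opens: Jun 9, 2008 + 4 days = Jun 13, 2008.
The discovery cutoff passes: Jun 13, 2008 + 55 days = Aug 7, 2008.
The answer is due: Jun 12, 2008.
Dispositive motions are due: Jun 12, 2008 + 58 days = Aug 9, 2008.
Both prerequisites met — the discovery cutoff passes (Aug 7, 2008), dispositive motions are due (Aug 9, 2008); the later is Aug 9, 2008.
The pretrial conference is held: Aug 9, 2008 + 13 days = Aug 22, 2008.

Aug 22, 2008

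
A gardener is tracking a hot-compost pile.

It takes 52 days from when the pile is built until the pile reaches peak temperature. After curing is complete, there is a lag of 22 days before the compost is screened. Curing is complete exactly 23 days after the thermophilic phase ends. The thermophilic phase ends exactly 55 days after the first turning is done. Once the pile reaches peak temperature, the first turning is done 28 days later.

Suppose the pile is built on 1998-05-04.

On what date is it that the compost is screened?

1998-10-31

The pile is built: May 4, 1998.
The pile reaches peak temperature: May 4, 1998 + 52 days = Jun 25, 1998.
The first turning is done: Jun 25, 1998 + 28 days = Jul 23, 1998.
The thermophilic phase ends: Jul 23, 1998 + 55 days = Sep 16, 1998.
Curing is complete: Sep 16, 1998 + 23 days = Oct 9, 1998.
The compost is screened: Oct 9, 1998 + 22 days = Oct 31, 1998.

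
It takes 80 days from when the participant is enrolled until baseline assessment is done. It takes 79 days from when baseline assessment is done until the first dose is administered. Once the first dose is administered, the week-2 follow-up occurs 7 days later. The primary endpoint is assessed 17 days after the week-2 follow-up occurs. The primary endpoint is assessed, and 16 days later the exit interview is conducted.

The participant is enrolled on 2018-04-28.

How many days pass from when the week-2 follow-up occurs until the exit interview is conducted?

33 days

Causal path: the week-2 follow-up occurs → the primary endpoint is assessed → the exit interview is conducted.
Total delay along the path: 17 + 16 = 33 days.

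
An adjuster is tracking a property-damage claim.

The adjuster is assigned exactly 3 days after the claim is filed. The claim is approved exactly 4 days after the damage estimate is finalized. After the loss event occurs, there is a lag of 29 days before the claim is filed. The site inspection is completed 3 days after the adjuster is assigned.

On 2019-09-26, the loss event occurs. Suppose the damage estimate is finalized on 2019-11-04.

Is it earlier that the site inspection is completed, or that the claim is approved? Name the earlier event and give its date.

The site inspection is completed — 2019-10-31

The loss event occurs: Sep 26, 2019.
The claim is filed: Sep 26, 2019 + 29 days = Oct 25, 2019.
The adjuster is assigned: Oct 25, 2019 + 3 days = Oct 28, 2019.
The site inspection is completed: Oct 28, 2019 + 3 days = Oct 31, 2019.
The damage estimate is finalized: Nov 4, 2019.
The claim is approved: Nov 4, 2019 + 4 days = Nov 8, 2019.
Comparing: the site inspection is completed on Oct 31, 2019 vs the claim is approved on Nov 8, 2019. Earlier: the site inspection is completed.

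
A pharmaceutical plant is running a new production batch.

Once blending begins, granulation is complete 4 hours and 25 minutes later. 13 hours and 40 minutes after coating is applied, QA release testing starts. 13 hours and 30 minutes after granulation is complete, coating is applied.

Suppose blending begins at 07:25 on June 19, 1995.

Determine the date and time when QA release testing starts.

15:00 on June 20, 1995

Blending begins: 07:25 Jun 19, 1995.
Granulation is complete: 07:25 Jun 19, 1995 + 4h25m = 11:50 Jun 19, 1995.
Coating is applied: 11:50 Jun 19, 1995 + 13h30m = 01:20 Jun 20, 1995.
QA release testing starts: 01:20 Jun 20, 1995 + 13h40m = 15:00 Jun 20, 1995.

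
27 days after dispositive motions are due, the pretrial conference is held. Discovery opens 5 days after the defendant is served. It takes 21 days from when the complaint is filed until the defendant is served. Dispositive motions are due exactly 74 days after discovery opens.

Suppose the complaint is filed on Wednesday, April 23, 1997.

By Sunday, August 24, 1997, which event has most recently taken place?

The complaint is filed: Apr 23, 1997.
The defendant is served: Apr 23, 1997 + 21 days = May 14, 1997.
Discovery opens: May 14, 1997 + 5 days = May 19, 1997.
Dispositive motions are due: May 19, 1997 + 74 days = Aug 1, 1997.
The pretrial conference is held: Aug 1, 1997 + 27 days = Aug 28, 1997.
Aug 24, 1997 falls between when dispositive motions are due (Aug 1, 1997) and when the pretrial conference is held (Aug 28, 1997).

Dispositive motions are due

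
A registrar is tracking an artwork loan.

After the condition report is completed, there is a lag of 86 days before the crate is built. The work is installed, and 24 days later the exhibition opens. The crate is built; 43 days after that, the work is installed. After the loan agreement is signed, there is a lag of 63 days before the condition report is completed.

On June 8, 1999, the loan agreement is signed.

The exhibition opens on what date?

The loan agreement is signed: Jun 8, 1999.
The condition report is completed: Jun 8, 1999 + 63 days = Aug 10, 1999.
The crate is built: Aug 10, 1999 + 86 days = Nov 4, 1999.
The work is installed: Nov 4, 1999 + 43 days = Dec 17, 1999.
The exhibition opens: Dec 17, 1999 + 24 days = Jan 10, 2000.

January 10, 2000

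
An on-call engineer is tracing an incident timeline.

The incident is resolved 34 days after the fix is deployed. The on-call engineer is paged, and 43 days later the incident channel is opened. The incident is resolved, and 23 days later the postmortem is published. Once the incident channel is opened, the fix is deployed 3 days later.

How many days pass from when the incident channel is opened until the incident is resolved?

37 days

Causal path: the incident channel is opened → the fix is deployed → the incident is resolved.
Total delay along the path: 3 + 34 = 37 days.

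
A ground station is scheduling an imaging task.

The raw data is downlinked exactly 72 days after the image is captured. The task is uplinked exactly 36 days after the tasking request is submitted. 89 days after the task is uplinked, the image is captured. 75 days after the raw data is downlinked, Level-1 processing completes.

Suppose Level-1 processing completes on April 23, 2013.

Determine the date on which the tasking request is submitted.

July 25, 2012

Level-1 processing completes: Apr 23, 2013.
The raw data is downlinked: Apr 23, 2013 − 75 days = Feb 7, 2013.
The image is captured: Feb 7, 2013 − 72 days = Nov 27, 2012.
The task is uplinked: Nov 27, 2012 − 89 days = Aug 30, 2012.
The tasking request is submitted: Aug 30, 2012 − 36 days = Jul 25, 2012.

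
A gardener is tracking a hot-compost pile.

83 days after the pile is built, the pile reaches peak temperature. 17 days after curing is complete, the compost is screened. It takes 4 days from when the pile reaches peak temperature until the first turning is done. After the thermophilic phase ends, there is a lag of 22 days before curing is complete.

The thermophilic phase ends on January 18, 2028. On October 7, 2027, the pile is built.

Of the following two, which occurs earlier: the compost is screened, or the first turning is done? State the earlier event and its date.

The thermophilic phase ends: Jan 18, 2028.
Curing is complete: Jan 18, 2028 + 22 days = Feb 9, 2028.
The compost is screened: Feb 9, 2028 + 17 days = Feb 26, 2028.
The pile is built: Oct 7, 2027.
The pile reaches peak temperature: Oct 7, 2027 + 83 days = Dec 29, 2027.
The first turning is done: Dec 29, 2027 + 4 days = Jan 2, 2028.
Comparing: the compost is screened on Feb 26, 2028 vs the first turning is done on Jan 2, 2028. Earlier: the first turning is done.

The first turning is done — January 2, 2028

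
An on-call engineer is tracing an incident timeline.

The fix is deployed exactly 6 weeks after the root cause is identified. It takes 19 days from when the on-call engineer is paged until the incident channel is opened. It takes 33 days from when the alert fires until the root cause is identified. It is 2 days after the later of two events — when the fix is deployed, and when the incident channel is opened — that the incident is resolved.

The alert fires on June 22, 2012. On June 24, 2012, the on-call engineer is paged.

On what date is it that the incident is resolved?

September 7, 2012

The alert fires: Jun 22, 2012.
The root cause is identified: Jun 22, 2012 + 33 days = Jul 25, 2012.
The fix is deployed: Jul 25, 2012 + 6 weeks = Sep 5, 2012.
The on-call engineer is paged: Jun 24, 2012.
The incident channel is opened: Jun 24, 2012 + 19 days = Jul 13, 2012.
Both prerequisites met — the fix is deployed (Sep 5, 2012), the incident channel is opened (Jul 13, 2012); the later is Sep 5, 2012.
The incident is resolved: Sep 5, 2012 + 2 days = Sep 7, 2012.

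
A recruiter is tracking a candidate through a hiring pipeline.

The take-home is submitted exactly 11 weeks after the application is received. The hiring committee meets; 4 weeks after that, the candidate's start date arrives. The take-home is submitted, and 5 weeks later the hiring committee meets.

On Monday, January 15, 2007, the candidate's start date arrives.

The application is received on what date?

The candidate's start date arrives: Jan 15, 2007.
The hiring committee meets: Jan 15, 2007 − 4 weeks = Dec 18, 2006.
The take-home is submitted: Dec 18, 2006 − 5 weeks = Nov 13, 2006.
The application is received: Nov 13, 2006 − 11 weeks = Aug 28, 2006.

Monday, August 28, 2006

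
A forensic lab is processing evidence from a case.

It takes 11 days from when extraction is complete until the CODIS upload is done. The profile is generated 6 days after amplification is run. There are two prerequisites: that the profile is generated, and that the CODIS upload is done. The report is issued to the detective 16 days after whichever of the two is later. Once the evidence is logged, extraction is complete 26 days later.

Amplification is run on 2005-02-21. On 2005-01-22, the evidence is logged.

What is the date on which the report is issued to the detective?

Amplification is run: Feb 21, 2005.
The profile is generated: Feb 21, 2005 + 6 days = Feb 27, 2005.
The evidence is logged: Jan 22, 2005.
Extraction is complete: Jan 22, 2005 + 26 days = Feb 17, 2005.
The CODIS upload is done: Feb 17, 2005 + 11 days = Feb 28, 2005.
Both prerequisites met — the profile is generated (Feb 27, 2005), the CODIS upload is done (Feb 28, 2005); the later is Feb 28, 2005.
The report is issued to the detective: Feb 28, 2005 + 16 days = Mar 16, 2005.

2005-03-16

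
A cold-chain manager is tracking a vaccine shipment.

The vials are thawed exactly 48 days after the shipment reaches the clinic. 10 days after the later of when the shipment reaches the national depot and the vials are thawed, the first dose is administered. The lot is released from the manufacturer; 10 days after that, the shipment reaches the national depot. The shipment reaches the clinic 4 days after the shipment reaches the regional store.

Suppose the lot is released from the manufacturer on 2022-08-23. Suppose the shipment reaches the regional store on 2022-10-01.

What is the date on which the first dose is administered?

2022-12-02

The lot is released from the manufacturer: Aug 23, 2022.
The shipment reaches the national depot: Aug 23, 2022 + 10 days = Sep 2, 2022.
The shipment reaches the regional store: Oct 1, 2022.
The shipment reaches the clinic: Oct 1, 2022 + 4 days = Oct 5, 2022.
The vials are thawed: Oct 5, 2022 + 48 days = Nov 22, 2022.
Both prerequisites met — the shipment reaches the national depot (Sep 2, 2022), the vials are thawed (Nov 22, 2022); the later is Nov 22, 2022.
The first dose is administered: Nov 22, 2022 + 10 days = Dec 2, 2022.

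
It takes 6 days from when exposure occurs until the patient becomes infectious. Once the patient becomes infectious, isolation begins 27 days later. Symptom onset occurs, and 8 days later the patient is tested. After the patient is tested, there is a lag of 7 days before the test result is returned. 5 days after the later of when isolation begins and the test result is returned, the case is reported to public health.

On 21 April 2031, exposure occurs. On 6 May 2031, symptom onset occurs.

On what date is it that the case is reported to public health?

Exposure occurs: Apr 21, 2031.
The patient becomes infectious: Apr 21, 2031 + 6 days = Apr 27, 2031.
Isolation begins: Apr 27, 2031 + 27 days = May 24, 2031.
Symptom onset occurs: May 6, 2031.
The patient is tested: May 6, 2031 + 8 days = May 14, 2031.
The test result is returned: May 14, 2031 + 7 days = May 21, 2031.
Both prerequisites met — isolation begins (May 24, 2031), the test result is returned (May 21, 2031); the later is May 24, 2031.
The case is reported to public health: May 24, 2031 + 5 days = May 29, 2031.

29 May 2031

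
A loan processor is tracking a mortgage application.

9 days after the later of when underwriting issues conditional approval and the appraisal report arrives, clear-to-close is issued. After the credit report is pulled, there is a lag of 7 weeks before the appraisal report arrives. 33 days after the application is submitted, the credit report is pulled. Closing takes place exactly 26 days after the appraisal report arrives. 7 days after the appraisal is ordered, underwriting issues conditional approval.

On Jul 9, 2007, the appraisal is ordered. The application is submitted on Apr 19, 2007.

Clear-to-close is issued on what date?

Jul 25, 2007

The appraisal is ordered: Jul 9, 2007.
Underwriting issues conditional approval: Jul 9, 2007 + 7 days = Jul 16, 2007.
The application is submitted: Apr 19, 2007.
The credit report is pulled: Apr 19, 2007 + 33 days = May 22, 2007.
The appraisal report arrives: May 22, 2007 + 7 weeks = Jul 10, 2007.
Both prerequisites met — underwriting issues conditional approval (Jul 16, 2007), the appraisal report arrives (Jul 10, 2007); the later is Jul 16, 2007.
Clear-to-close is issued: Jul 16, 2007 + 9 days = Jul 25, 2007.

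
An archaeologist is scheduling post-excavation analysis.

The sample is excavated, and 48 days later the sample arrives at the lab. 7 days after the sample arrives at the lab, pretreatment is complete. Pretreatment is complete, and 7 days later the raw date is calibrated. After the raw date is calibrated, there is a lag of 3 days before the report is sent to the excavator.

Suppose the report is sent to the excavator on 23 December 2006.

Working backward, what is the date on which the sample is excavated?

The report is sent to the excavator: Dec 23, 2006.
The raw date is calibrated: Dec 23, 2006 − 3 days = Dec 20, 2006.
Pretreatment is complete: Dec 20, 2006 − 7 days = Dec 13, 2006.
The sample arrives at the lab: Dec 13, 2006 − 7 days = Dec 6, 2006.
The sample is excavated: Dec 6, 2006 − 48 days = Oct 19, 2006.

19 October 2006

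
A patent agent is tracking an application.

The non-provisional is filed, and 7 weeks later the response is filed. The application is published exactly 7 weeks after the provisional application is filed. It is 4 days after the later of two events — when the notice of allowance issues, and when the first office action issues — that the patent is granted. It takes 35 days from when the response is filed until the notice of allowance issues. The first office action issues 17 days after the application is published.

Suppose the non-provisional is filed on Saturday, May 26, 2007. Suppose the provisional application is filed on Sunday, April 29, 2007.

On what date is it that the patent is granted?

Wednesday, August 22, 2007

The non-provisional is filed: May 26, 2007.
The response is filed: May 26, 2007 + 7 weeks = Jul 14, 2007.
The notice of allowance issues: Jul 14, 2007 + 35 days = Aug 18, 2007.
The provisional application is filed: Apr 29, 2007.
The application is published: Apr 29, 2007 + 7 weeks = Jun 17, 2007.
The first office action issues: Jun 17, 2007 + 17 days = Jul 4, 2007.
Both prerequisites met — the notice of allowance issues (Aug 18, 2007), the first office action issues (Jul 4, 2007); the later is Aug 18, 2007.
The patent is granted: Aug 18, 2007 + 4 days = Aug 22, 2007.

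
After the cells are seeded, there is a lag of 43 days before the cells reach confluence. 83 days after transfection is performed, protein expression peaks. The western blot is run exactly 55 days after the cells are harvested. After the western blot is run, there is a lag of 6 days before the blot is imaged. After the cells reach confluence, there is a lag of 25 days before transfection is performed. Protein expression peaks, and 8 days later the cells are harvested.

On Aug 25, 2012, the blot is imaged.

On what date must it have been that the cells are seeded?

The blot is imaged: Aug 25, 2012.
The western blot is run: Aug 25, 2012 − 6 days = Aug 19, 2012.
The cells are harvested: Aug 19, 2012 − 55 days = Jun 25, 2012.
Protein expression peaks: Jun 25, 2012 − 8 days = Jun 17, 2012.
Transfection is performed: Jun 17, 2012 − 83 days = Mar 26, 2012.
The cells reach confluence: Mar 26, 2012 − 25 days = Mar 1, 2012.
The cells are seeded: Mar 1, 2012 − 43 days = Jan 18, 2012.

Jan 18, 2012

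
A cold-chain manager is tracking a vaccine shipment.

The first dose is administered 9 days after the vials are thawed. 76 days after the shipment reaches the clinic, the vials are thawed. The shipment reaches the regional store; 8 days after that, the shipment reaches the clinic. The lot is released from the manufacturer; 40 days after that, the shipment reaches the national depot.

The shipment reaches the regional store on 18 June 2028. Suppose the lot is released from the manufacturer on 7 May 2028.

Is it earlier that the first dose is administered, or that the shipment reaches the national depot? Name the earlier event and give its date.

The shipment reaches the regional store: Jun 18, 2028.
The shipment reaches the clinic: Jun 18, 2028 + 8 days = Jun 26, 2028.
The vials are thawed: Jun 26, 2028 + 76 days = Sep 10, 2028.
The first dose is administered: Sep 10, 2028 + 9 days = Sep 19, 2028.
The lot is released from the manufacturer: May 7, 2028.
The shipment reaches the national depot: May 7, 2028 + 40 days = Jun 16, 2028.
Comparing: the first dose is administered on Sep 19, 2028 vs the shipment reaches the national depot on Jun 16, 2028. Earlier: the shipment reaches the national depot.

The shipment reaches the national depot — 16 June 2028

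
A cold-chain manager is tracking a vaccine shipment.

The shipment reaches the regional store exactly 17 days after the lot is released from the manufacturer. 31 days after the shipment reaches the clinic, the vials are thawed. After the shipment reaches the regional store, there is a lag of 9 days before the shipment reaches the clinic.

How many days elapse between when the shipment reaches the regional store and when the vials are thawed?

Causal path: the shipment reaches the regional store → the shipment reaches the clinic → the vials are thawed.
Total delay along the path: 9 + 31 = 40 days.

40 days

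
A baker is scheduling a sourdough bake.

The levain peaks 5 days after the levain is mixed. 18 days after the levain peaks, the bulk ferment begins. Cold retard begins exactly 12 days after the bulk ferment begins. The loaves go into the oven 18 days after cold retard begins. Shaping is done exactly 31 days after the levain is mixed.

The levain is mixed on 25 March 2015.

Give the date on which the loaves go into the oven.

17 May 2015

The levain is mixed: Mar 25, 2015.
The levain peaks: Mar 25, 2015 + 5 days = Mar 30, 2015.
The bulk ferment begins: Mar 30, 2015 + 18 days = Apr 17, 2015.
Cold retard begins: Apr 17, 2015 + 12 days = Apr 29, 2015.
The loaves go into the oven: Apr 29, 2015 + 18 days = May 17, 2015.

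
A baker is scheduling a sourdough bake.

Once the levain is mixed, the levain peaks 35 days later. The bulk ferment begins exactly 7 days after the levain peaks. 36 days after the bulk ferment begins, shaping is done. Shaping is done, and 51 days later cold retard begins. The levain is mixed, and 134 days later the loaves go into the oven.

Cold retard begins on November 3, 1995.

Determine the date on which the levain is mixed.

Cold retard begins: Nov 3, 1995.
Shaping is done: Nov 3, 1995 − 51 days = Sep 13, 1995.
The bulk ferment begins: Sep 13, 1995 − 36 days = Aug 8, 1995.
The levain peaks: Aug 8, 1995 − 7 days = Aug 1, 1995.
The levain is mixed: Aug 1, 1995 − 35 days = Jun 27, 1995.

June 27, 1995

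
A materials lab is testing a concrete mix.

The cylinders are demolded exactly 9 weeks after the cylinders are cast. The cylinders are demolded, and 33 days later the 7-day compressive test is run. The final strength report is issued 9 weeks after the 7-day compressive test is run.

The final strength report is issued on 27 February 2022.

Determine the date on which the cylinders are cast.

21 September 2021

The final strength report is issued: Feb 27, 2022.
The 7-day compressive test is run: Feb 27, 2022 − 9 weeks = Dec 26, 2021.
The cylinders are demolded: Dec 26, 2021 − 33 days = Nov 23, 2021.
The cylinders are cast: Nov 23, 2021 − 9 weeks = Sep 21, 2021.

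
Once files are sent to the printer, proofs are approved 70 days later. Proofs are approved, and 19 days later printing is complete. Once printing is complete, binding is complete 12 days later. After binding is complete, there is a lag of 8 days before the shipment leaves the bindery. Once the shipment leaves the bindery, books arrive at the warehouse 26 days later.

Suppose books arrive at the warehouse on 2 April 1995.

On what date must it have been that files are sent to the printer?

18 November 1994

Books arrive at the warehouse: Apr 2, 1995.
The shipment leaves the bindery: Apr 2, 1995 − 26 days = Mar 7, 1995.
Binding is complete: Mar 7, 1995 − 8 days = Feb 27, 1995.
Printing is complete: Feb 27, 1995 − 12 days = Feb 15, 1995.
Proofs are approved: Feb 15, 1995 − 19 days = Jan 27, 1995.
Files are sent to the printer: Jan 27, 1995 − 70 days = Nov 18, 1994.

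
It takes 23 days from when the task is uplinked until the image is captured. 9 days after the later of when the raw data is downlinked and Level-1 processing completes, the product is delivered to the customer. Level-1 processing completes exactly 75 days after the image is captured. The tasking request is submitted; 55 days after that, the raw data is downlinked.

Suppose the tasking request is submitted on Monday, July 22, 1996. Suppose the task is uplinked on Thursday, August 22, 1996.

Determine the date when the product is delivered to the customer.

Saturday, December 7, 1996

The tasking request is submitted: Jul 22, 1996.
The raw data is downlinked: Jul 22, 1996 + 55 days = Sep 15, 1996.
The task is uplinked: Aug 22, 1996.
The image is captured: Aug 22, 1996 + 23 days = Sep 14, 1996.
Level-1 processing completes: Sep 14, 1996 + 75 days = Nov 28, 1996.
Both prerequisites met — the raw data is downlinked (Sep 15, 1996), Level-1 processing completes (Nov 28, 1996); the later is Nov 28, 1996.
The product is delivered to the customer: Nov 28, 1996 + 9 days = Dec 7, 1996.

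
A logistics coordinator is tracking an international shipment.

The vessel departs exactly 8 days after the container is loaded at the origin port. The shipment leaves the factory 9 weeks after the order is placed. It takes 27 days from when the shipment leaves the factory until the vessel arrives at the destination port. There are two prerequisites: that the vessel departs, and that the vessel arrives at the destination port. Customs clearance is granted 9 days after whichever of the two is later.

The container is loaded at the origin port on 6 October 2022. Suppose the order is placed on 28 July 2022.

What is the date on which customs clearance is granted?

The container is loaded at the origin port: Oct 6, 2022.
The vessel departs: Oct 6, 2022 + 8 days = Oct 14, 2022.
The order is placed: Jul 28, 2022.
The shipment leaves the factory: Jul 28, 2022 + 9 weeks = Sep 29, 2022.
The vessel arrives at the destination port: Sep 29, 2022 + 27 days = Oct 26, 2022.
Both prerequisites met — the vessel departs (Oct 14, 2022), the vessel arrives at the destination port (Oct 26, 2022); the later is Oct 26, 2022.
Customs clearance is granted: Oct 26, 2022 + 9 days = Nov 4, 2022.

4 November 2022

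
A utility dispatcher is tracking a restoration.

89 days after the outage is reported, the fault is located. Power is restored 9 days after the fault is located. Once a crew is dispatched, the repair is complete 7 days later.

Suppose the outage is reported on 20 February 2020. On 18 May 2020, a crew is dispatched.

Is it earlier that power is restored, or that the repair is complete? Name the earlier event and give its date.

The repair is complete — 25 May 2020

The outage is reported: Feb 20, 2020.
The fault is located: Feb 20, 2020 + 89 days = May 19, 2020.
Power is restored: May 19, 2020 + 9 days = May 28, 2020.
A crew is dispatched: May 18, 2020.
The repair is complete: May 18, 2020 + 7 days = May 25, 2020.
Comparing: power is restored on May 28, 2020 vs the repair is complete on May 25, 2020. Earlier: the repair is complete.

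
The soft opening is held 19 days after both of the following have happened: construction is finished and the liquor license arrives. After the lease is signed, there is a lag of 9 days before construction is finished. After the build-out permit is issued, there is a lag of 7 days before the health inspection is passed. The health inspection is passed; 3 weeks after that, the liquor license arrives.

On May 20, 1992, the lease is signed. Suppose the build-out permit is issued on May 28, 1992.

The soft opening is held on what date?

July 14, 1992

The lease is signed: May 20, 1992.
Construction is finished: May 20, 1992 + 9 days = May 29, 1992.
The build-out permit is issued: May 28, 1992.
The health inspection is passed: May 28, 1992 + 7 days = Jun 4, 1992.
The liquor license arrives: Jun 4, 1992 + 3 weeks = Jun 25, 1992.
Both prerequisites met — construction is finished (May 29, 1992), the liquor license arrives (Jun 25, 1992); the later is Jun 25, 1992.
The soft opening is held: Jun 25, 1992 + 19 days = Jul 14, 1992.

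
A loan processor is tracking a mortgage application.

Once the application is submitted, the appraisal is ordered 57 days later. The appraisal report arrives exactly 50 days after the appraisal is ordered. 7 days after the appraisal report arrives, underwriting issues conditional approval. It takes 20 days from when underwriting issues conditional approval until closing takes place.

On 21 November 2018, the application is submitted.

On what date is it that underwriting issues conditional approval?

The application is submitted: Nov 21, 2018.
The appraisal is ordered: Nov 21, 2018 + 57 days = Jan 17, 2019.
The appraisal report arrives: Jan 17, 2019 + 50 days = Mar 8, 2019.
Underwriting issues conditional approval: Mar 8, 2019 + 7 days = Mar 15, 2019.

15 March 2019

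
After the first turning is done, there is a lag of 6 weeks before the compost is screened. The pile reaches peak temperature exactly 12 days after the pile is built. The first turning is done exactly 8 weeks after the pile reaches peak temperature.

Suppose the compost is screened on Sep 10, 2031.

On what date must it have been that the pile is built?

The compost is screened: Sep 10, 2031.
The first turning is done: Sep 10, 2031 − 6 weeks = Jul 30, 2031.
The pile reaches peak temperature: Jul 30, 2031 − 8 weeks = Jun 4, 2031.
The pile is built: Jun 4, 2031 − 12 days = May 23, 2031.

May 23, 2031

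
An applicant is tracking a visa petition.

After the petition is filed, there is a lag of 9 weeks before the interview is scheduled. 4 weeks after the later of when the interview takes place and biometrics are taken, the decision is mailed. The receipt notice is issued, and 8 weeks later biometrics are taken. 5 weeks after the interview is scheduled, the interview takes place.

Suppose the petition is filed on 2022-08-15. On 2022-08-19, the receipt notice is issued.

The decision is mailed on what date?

The petition is filed: Aug 15, 2022.
The interview is scheduled: Aug 15, 2022 + 9 weeks = Oct 17, 2022.
The interview takes place: Oct 17, 2022 + 5 weeks = Nov 21, 2022.
The receipt notice is issued: Aug 19, 2022.
Biometrics are taken: Aug 19, 2022 + 8 weeks = Oct 14, 2022.
Both prerequisites met — the interview takes place (Nov 21, 2022), biometrics are taken (Oct 14, 2022); the later is Nov 21, 2022.
The decision is mailed: Nov 21, 2022 + 4 weeks = Dec 19, 2022.

2022-12-19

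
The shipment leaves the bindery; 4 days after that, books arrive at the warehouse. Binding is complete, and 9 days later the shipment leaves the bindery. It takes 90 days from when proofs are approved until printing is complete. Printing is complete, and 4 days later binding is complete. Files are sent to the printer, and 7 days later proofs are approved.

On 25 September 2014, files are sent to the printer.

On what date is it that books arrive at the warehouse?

Files are sent to the printer: Sep 25, 2014.
Proofs are approved: Sep 25, 2014 + 7 days = Oct 2, 2014.
Printing is complete: Oct 2, 2014 + 90 days = Dec 31, 2014.
Binding is complete: Dec 31, 2014 + 4 days = Jan 4, 2015.
The shipment leaves the bindery: Jan 4, 2015 + 9 days = Jan 13, 2015.
Books arrive at the warehouse: Jan 13, 2015 + 4 days = Jan 17, 2015.

17 January 2015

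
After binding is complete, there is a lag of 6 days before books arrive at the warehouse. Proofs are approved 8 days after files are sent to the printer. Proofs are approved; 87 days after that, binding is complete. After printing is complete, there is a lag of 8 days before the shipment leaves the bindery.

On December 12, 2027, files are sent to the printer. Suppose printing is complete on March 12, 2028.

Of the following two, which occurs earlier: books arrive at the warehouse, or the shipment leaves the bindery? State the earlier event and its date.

The shipment leaves the bindery — March 20, 2028

Files are sent to the printer: Dec 12, 2027.
Proofs are approved: Dec 12, 2027 + 8 days = Dec 20, 2027.
Binding is complete: Dec 20, 2027 + 87 days = Mar 16, 2028.
Books arrive at the warehouse: Mar 16, 2028 + 6 days = Mar 22, 2028.
Printing is complete: Mar 12, 2028.
The shipment leaves the bindery: Mar 12, 2028 + 8 days = Mar 20, 2028.
Comparing: books arrive at the warehouse on Mar 22, 2028 vs the shipment leaves the bindery on Mar 20, 2028. Earlier: the shipment leaves the bindery.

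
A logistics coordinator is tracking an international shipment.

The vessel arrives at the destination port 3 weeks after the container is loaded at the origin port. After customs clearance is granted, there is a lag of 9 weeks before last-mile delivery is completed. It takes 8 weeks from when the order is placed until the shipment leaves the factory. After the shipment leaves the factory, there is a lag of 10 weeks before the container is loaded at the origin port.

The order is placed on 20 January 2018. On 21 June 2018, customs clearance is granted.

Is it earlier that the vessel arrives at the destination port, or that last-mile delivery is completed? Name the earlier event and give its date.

The order is placed: Jan 20, 2018.
The shipment leaves the factory: Jan 20, 2018 + 8 weeks = Mar 17, 2018.
The container is loaded at the origin port: Mar 17, 2018 + 10 weeks = May 26, 2018.
The vessel arrives at the destination port: May 26, 2018 + 3 weeks = Jun 16, 2018.
Customs clearance is granted: Jun 21, 2018.
Last-mile delivery is completed: Jun 21, 2018 + 9 weeks = Aug 23, 2018.
Comparing: the vessel arrives at the destination port on Jun 16, 2018 vs last-mile delivery is completed on Aug 23, 2018. Earlier: the vessel arrives at the destination port.

The vessel arrives at the destination port — 16 June 2018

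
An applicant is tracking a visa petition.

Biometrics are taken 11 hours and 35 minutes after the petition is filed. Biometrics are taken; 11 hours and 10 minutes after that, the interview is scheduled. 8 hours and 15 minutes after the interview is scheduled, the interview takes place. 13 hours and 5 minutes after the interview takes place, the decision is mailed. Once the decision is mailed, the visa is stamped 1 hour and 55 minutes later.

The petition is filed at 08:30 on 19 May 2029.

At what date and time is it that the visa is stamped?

The petition is filed: 08:30 May 19, 2029.
Biometrics are taken: 08:30 May 19, 2029 + 11h35m = 20:05 May 19, 2029.
The interview is scheduled: 20:05 May 19, 2029 + 11h10m = 07:15 May 20, 2029.
The interview takes place: 07:15 May 20, 2029 + 8h15m = 15:30 May 20, 2029.
The decision is mailed: 15:30 May 20, 2029 + 13h05m = 04:35 May 21, 2029.
The visa is stamped: 04:35 May 21, 2029 + 1h55m = 06:30 May 21, 2029.

06:30 on 21 May 2029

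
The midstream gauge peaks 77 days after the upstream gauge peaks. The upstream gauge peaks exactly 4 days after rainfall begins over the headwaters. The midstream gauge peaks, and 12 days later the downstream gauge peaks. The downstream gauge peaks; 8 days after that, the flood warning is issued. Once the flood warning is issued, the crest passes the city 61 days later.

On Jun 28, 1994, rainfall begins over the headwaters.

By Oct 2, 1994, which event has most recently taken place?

The downstream gauge peaks

Rainfall begins over the headwaters: Jun 28, 1994.
The upstream gauge peaks: Jun 28, 1994 + 4 days = Jul 2, 1994.
The midstream gauge peaks: Jul 2, 1994 + 77 days = Sep 17, 1994.
The downstream gauge peaks: Sep 17, 1994 + 12 days = Sep 29, 1994.
The flood warning is issued: Sep 29, 1994 + 8 days = Oct 7, 1994.
The crest passes the city: Oct 7, 1994 + 61 days = Dec 7, 1994.
Oct 2, 1994 falls between when the downstream gauge peaks (Sep 29, 1994) and when the flood warning is issued (Oct 7, 1994).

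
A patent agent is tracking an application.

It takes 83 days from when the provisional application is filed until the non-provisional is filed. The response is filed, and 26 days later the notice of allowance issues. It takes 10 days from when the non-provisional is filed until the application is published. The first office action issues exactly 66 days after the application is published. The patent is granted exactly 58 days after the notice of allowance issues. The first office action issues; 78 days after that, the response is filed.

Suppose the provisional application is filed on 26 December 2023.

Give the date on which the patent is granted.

11 November 2024

The provisional application is filed: Dec 26, 2023.
The non-provisional is filed: Dec 26, 2023 + 83 days = Mar 18, 2024.
The application is published: Mar 18, 2024 + 10 days = Mar 28, 2024.
The first office action issues: Mar 28, 2024 + 66 days = Jun 2, 2024.
The response is filed: Jun 2, 2024 + 78 days = Aug 19, 2024.
The notice of allowance issues: Aug 19, 2024 + 26 days = Sep 14, 2024.
The patent is granted: Sep 14, 2024 + 58 days = Nov 11, 2024.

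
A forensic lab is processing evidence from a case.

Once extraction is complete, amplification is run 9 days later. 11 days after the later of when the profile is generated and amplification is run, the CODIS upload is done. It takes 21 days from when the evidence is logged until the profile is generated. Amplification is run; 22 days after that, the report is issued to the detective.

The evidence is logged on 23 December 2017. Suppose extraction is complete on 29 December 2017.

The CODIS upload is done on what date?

The evidence is logged: Dec 23, 2017.
The profile is generated: Dec 23, 2017 + 21 days = Jan 13, 2018.
Extraction is complete: Dec 29, 2017.
Amplification is run: Dec 29, 2017 + 9 days = Jan 7, 2018.
Both prerequisites met — the profile is generated (Jan 13, 2018), amplification is run (Jan 7, 2018); the later is Jan 13, 2018.
The CODIS upload is done: Jan 13, 2018 + 11 days = Jan 24, 2018.

24 January 2018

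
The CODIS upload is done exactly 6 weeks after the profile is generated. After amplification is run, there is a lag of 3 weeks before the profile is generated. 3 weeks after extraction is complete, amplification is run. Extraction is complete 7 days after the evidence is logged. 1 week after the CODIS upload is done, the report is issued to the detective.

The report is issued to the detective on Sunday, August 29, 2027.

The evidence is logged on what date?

Sunday, May 23, 2027

The report is issued to the detective: Aug 29, 2027.
The CODIS upload is done: Aug 29, 2027 − 1 week = Aug 22, 2027.
The profile is generated: Aug 22, 2027 − 6 weeks = Jul 11, 2027.
Amplification is run: Jul 11, 2027 − 3 weeks = Jun 20, 2027.
Extraction is complete: Jun 20, 2027 − 3 weeks = May 30, 2027.
The evidence is logged: May 30, 2027 − 7 days = May 23, 2027.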